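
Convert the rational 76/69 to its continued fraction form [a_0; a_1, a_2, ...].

[1; 9, 1, 6]

Run the Euclidean algorithm on 76 and 69; the successive quotients are the partial quotients a_0, a_1, ... (each step inverts the fractional part left over by the previous one):
  76 = 1*69 + 7, so a_0 = 1.
  69 = 9*7 + 6, so a_1 = 9.
  7 = 1*6 + 1, so a_2 = 1.
  6 = 6*1 + 0, so a_3 = 6.
The remainder reaches 0 after 4 divisions, so the expansion has 4 partial quotients, read off in order.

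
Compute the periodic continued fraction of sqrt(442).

[21; (42)]

Write x_i = (sqrt(442) + m_i)/d_i with (m_0, d_0) = (0, 1). a_0 = floor(sqrt(442)) = 21, since 21^2 = 441 <= 442 < 484 = 22^2.
Iterate m_{i+1} = d_i*a_i - m_i, d_{i+1} = (442 - m_{i+1}^2)/d_i, a_{i+1} = floor((a_0 + m_{i+1})/d_{i+1}):
  m_1 = 1*21 - 0 = 21, d_1 = (442 - 21^2)/1 = 1/1 = 1, a_1 = floor((21 + 21)/1) = 42.
  m_2 = 1*42 - 21 = 21, d_2 = (442 - 21^2)/1 = 1/1 = 1: (m_2, d_2) = (m_1, d_1) = (21, 1), so from here the quotient a_1 repeats; the period length is 1.
Hence the expansion of sqrt(442) is a_0 = 21 followed by the repeating block 42 (period 1).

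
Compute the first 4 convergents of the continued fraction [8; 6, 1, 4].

8/1, 49/6, 57/7, 277/34

Using the convergent recurrence p_i = a_i*p_{i-1} + p_{i-2}, q_i = a_i*q_{i-1} + q_{i-2} with p_{-2}=0, p_{-1}=1, q_{-2}=1, q_{-1}=0:
  i=0: a_0=8, p_0 = 8*1 + 0 = 8, q_0 = 8*0 + 1 = 1.
  i=1: a_1=6, p_1 = 6*8 + 1 = 49, q_1 = 6*1 + 0 = 6.
  i=2: a_2=1, p_2 = 1*49 + 8 = 57, q_2 = 1*6 + 1 = 7.
  i=3: a_3=4, p_3 = 4*57 + 49 = 277, q_3 = 4*7 + 6 = 34.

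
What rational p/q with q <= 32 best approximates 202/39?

Expand x = 202/39 as a continued fraction with the Euclidean algorithm:
  202 = 5*39 + 7, so a_0 = 5.
  39 = 5*7 + 4, so a_1 = 5.
  7 = 1*4 + 3, so a_2 = 1.
  4 = 1*3 + 1, so a_3 = 1.
  3 = 3*1 + 0, so a_4 = 3.
so x = [5; 5, 1, 1, 3].
Convergents (p_i = a_i*p_{i-1} + p_{i-2}, q_i = a_i*q_{i-1} + q_{i-2} with p_{-2}=0, p_{-1}=1, q_{-2}=1, q_{-1}=0), until the denominator exceeds 32:
  i=0: a_0=5, p_0 = 5*1 + 0 = 5, q_0 = 5*0 + 1 = 1.
  i=1: a_1=5, p_1 = 5*5 + 1 = 26, q_1 = 5*1 + 0 = 5.
  i=2: a_2=1, p_2 = 1*26 + 5 = 31, q_2 = 1*5 + 1 = 6.
  i=3: a_3=1, p_3 = 1*31 + 26 = 57, q_3 = 1*6 + 5 = 11.
  i=4: a_4=3, p_4 = 3*57 + 31 = 202, q_4 = 3*11 + 6 = 39.
q_4 = 39 > 32, so the last convergent with denominator <= 32 is p_3/q_3 = 57/11.
The closest fraction with denominator <= 32 is either p_3/q_3 or the intermediate fraction (k*p_3 + p_2)/(k*q_3 + q_2) with the largest k >= 1 whose denominator stays <= 32; these approach x as k grows, and every other convergent or intermediate fraction in range is farther away.
Largest k: floor((32 - q_2)/q_3) = floor((32 - 6)/11) = 2.
That gives (2*57 + 31)/(2*11 + 6) = 145/28.
Compare the errors: |x - 57/11| = |202*11 - 57*39|/(39*11) = 1/429, and |x - 145/28| = |202*28 - 145*39|/(39*28) = 1/1092.
Cross-multiplying, 1*429 = 429 < 1092 = 1*1092, so 1/1092 is smaller: the intermediate fraction 145/28 is closer to x than 57/11.

145/28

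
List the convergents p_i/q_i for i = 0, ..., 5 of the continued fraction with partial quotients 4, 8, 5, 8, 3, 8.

4/1, 33/8, 169/41, 1385/336, 4324/1049, 35977/8728

Using the convergent recurrence p_i = a_i*p_{i-1} + p_{i-2}, q_i = a_i*q_{i-1} + q_{i-2} with p_{-2}=0, p_{-1}=1, q_{-2}=1, q_{-1}=0:
  i=0: a_0=4, p_0 = 4*1 + 0 = 4, q_0 = 4*0 + 1 = 1.
  i=1: a_1=8, p_1 = 8*4 + 1 = 33, q_1 = 8*1 + 0 = 8.
  i=2: a_2=5, p_2 = 5*33 + 4 = 169, q_2 = 5*8 + 1 = 41.
  i=3: a_3=8, p_3 = 8*169 + 33 = 1385, q_3 = 8*41 + 8 = 336.
  i=4: a_4=3, p_4 = 3*1385 + 169 = 4324, q_4 = 3*336 + 41 = 1049.
  i=5: a_5=8, p_5 = 8*4324 + 1385 = 35977, q_5 = 8*1049 + 336 = 8728.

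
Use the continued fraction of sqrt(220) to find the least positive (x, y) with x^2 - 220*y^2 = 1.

First expand sqrt(220) as a continued fraction. With x_i = (sqrt(220) + m_i)/d_i and (m_0, d_0) = (0, 1): a_0 = floor(sqrt(220)) = 14, since 14^2 = 196 <= 220 < 225 = 15^2.
Iterate m_{i+1} = d_i*a_i - m_i, d_{i+1} = (220 - m_{i+1}^2)/d_i, a_{i+1} = floor((a_0 + m_{i+1})/d_{i+1}):
  m_1 = 1*14 - 0 = 14, d_1 = (220 - 14^2)/1 = 24/1 = 24, a_1 = floor((14 + 14)/24) = 1.
  m_2 = 24*1 - 14 = 10, d_2 = (220 - 10^2)/24 = 120/24 = 5, a_2 = floor((14 + 10)/5) = 4.
  m_3 = 5*4 - 10 = 10, d_3 = (220 - 10^2)/5 = 120/5 = 24, a_3 = floor((14 + 10)/24) = 1.
  m_4 = 24*1 - 10 = 14, d_4 = (220 - 14^2)/24 = 24/24 = 1, a_4 = floor((14 + 14)/1) = 28.
  m_5 = 1*28 - 14 = 14, d_5 = (220 - 14^2)/1 = 24/1 = 24: (m_5, d_5) = (m_1, d_1) = (14, 24), so from here the quotients repeat a_1, ..., a_4; the period length is 4.
So sqrt(220) = [14; (1, 4, 1, 28)] with period length k = 4.
k is even, so the fundamental solution of x^2 - 220y^2 = 1 is (p_{k-1}, q_{k-1}) = (p_3, q_3); compute convergents through index 3.
Convergents (p_i = a_i*p_{i-1} + p_{i-2}, q_i = a_i*q_{i-1} + q_{i-2} with p_{-2}=0, p_{-1}=1, q_{-2}=1, q_{-1}=0):
  i=0: a_0=14, p_0 = 14*1 + 0 = 14, q_0 = 14*0 + 1 = 1.
  i=1: a_1=1, p_1 = 1*14 + 1 = 15, q_1 = 1*1 + 0 = 1.
  i=2: a_2=4, p_2 = 4*15 + 14 = 74, q_2 = 4*1 + 1 = 5.
  i=3: a_3=1, p_3 = 1*74 + 15 = 89, q_3 = 1*5 + 1 = 6.
Check: 89^2 - 220*6^2 = 7921 - 7920 = 1, so (x, y) = (89, 6) solves the equation, and by the theorem it is the least positive solution.

(x, y) = (89, 6)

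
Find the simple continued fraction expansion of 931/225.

Run the Euclidean algorithm on 931 and 225; the successive quotients are the partial quotients a_0, a_1, ... (each step inverts the fractional part left over by the previous one):
  931 = 4*225 + 31, so a_0 = 4.
  225 = 7*31 + 8, so a_1 = 7.
  31 = 3*8 + 7, so a_2 = 3.
  8 = 1*7 + 1, so a_3 = 1.
  7 = 7*1 + 0, so a_4 = 7.
The remainder reaches 0 after 5 divisions, so the expansion has 5 partial quotients, read off in order.

[4; 7, 3, 1, 7]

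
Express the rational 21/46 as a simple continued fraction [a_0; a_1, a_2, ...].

[0; 2, 5, 4]

Run the Euclidean algorithm on 21 and 46; the successive quotients are the partial quotients a_0, a_1, ... (each step inverts the fractional part left over by the previous one):
  21 = 0*46 + 21, so a_0 = 0.
  46 = 2*21 + 4, so a_1 = 2.
  21 = 5*4 + 1, so a_2 = 5.
  4 = 4*1 + 0, so a_3 = 4.
The remainder reaches 0 after 4 divisions, so the expansion has 4 partial quotients, read off in order.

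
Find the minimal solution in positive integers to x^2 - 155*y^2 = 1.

(x, y) = (249, 20)

First expand sqrt(155) as a continued fraction. With x_i = (sqrt(155) + m_i)/d_i and (m_0, d_0) = (0, 1): a_0 = floor(sqrt(155)) = 12, since 12^2 = 144 <= 155 < 169 = 13^2.
Iterate m_{i+1} = d_i*a_i - m_i, d_{i+1} = (155 - m_{i+1}^2)/d_i, a_{i+1} = floor((a_0 + m_{i+1})/d_{i+1}):
  m_1 = 1*12 - 0 = 12, d_1 = (155 - 12^2)/1 = 11/1 = 11, a_1 = floor((12 + 12)/11) = 2.
  m_2 = 11*2 - 12 = 10, d_2 = (155 - 10^2)/11 = 55/11 = 5, a_2 = floor((12 + 10)/5) = 4.
  m_3 = 5*4 - 10 = 10, d_3 = (155 - 10^2)/5 = 55/5 = 11, a_3 = floor((12 + 10)/11) = 2.
  m_4 = 11*2 - 10 = 12, d_4 = (155 - 12^2)/11 = 11/11 = 1, a_4 = floor((12 + 12)/1) = 24.
  m_5 = 1*24 - 12 = 12, d_5 = (155 - 12^2)/1 = 11/1 = 11: (m_5, d_5) = (m_1, d_1) = (12, 11), so from here the quotients repeat a_1, ..., a_4; the period length is 4.
So sqrt(155) = [12; (2, 4, 2, 24)] with period length k = 4.
k is even, so the fundamental solution of x^2 - 155y^2 = 1 is (p_{k-1}, q_{k-1}) = (p_3, q_3); compute convergents through index 3.
Convergents (p_i = a_i*p_{i-1} + p_{i-2}, q_i = a_i*q_{i-1} + q_{i-2} with p_{-2}=0, p_{-1}=1, q_{-2}=1, q_{-1}=0):
  i=0: a_0=12, p_0 = 12*1 + 0 = 12, q_0 = 12*0 + 1 = 1.
  i=1: a_1=2, p_1 = 2*12 + 1 = 25, q_1 = 2*1 + 0 = 2.
  i=2: a_2=4, p_2 = 4*25 + 12 = 112, q_2 = 4*2 + 1 = 9.
  i=3: a_3=2, p_3 = 2*112 + 25 = 249, q_3 = 2*9 + 2 = 20.
Check: 249^2 - 155*20^2 = 62001 - 62000 = 1, so (x, y) = (249, 20) solves the equation, and by the theorem it is the least positive solution.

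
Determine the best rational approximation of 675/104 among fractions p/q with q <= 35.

Expand x = 675/104 as a continued fraction with the Euclidean algorithm:
  675 = 6*104 + 51, so a_0 = 6.
  104 = 2*51 + 2, so a_1 = 2.
  51 = 25*2 + 1, so a_2 = 25.
  2 = 2*1 + 0, so a_3 = 2.
so x = [6; 2, 25, 2].
Convergents (p_i = a_i*p_{i-1} + p_{i-2}, q_i = a_i*q_{i-1} + q_{i-2} with p_{-2}=0, p_{-1}=1, q_{-2}=1, q_{-1}=0), until the denominator exceeds 35:
  i=0: a_0=6, p_0 = 6*1 + 0 = 6, q_0 = 6*0 + 1 = 1.
  i=1: a_1=2, p_1 = 2*6 + 1 = 13, q_1 = 2*1 + 0 = 2.
  i=2: a_2=25, p_2 = 25*13 + 6 = 331, q_2 = 25*2 + 1 = 51.
q_2 = 51 > 35, so the last convergent with denominator <= 35 is p_1/q_1 = 13/2.
The closest fraction with denominator <= 35 is either p_1/q_1 or the intermediate fraction (k*p_1 + p_0)/(k*q_1 + q_0) with the largest k >= 1 whose denominator stays <= 35; these approach x as k grows, and every other convergent or intermediate fraction in range is farther away.
Largest k: floor((35 - q_0)/q_1) = floor((35 - 1)/2) = 17.
That gives (17*13 + 6)/(17*2 + 1) = 227/35.
Compare the errors: |x - 13/2| = |675*2 - 13*104|/(104*2) = 2/208, and |x - 227/35| = |675*35 - 227*104|/(104*35) = 17/3640.
Cross-multiplying, 17*208 = 3536 < 7280 = 2*3640, so 17/3640 is smaller: the intermediate fraction 227/35 is closer to x than 13/2.

227/35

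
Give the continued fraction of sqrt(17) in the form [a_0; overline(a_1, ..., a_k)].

Write x_i = (sqrt(17) + m_i)/d_i with (m_0, d_0) = (0, 1). a_0 = floor(sqrt(17)) = 4, since 4^2 = 16 <= 17 < 25 = 5^2.
Iterate m_{i+1} = d_i*a_i - m_i, d_{i+1} = (17 - m_{i+1}^2)/d_i, a_{i+1} = floor((a_0 + m_{i+1})/d_{i+1}):
  m_1 = 1*4 - 0 = 4, d_1 = (17 - 4^2)/1 = 1/1 = 1, a_1 = floor((4 + 4)/1) = 8.
  m_2 = 1*8 - 4 = 4, d_2 = (17 - 4^2)/1 = 1/1 = 1: (m_2, d_2) = (m_1, d_1) = (4, 1), so from here the quotient a_1 repeats; the period length is 1.
Hence the expansion of sqrt(17) is a_0 = 4 followed by the repeating block 8 (period 1).

[4; overline(8)]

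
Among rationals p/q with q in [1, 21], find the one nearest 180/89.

2/1

Expand x = 180/89 as a continued fraction with the Euclidean algorithm:
  180 = 2*89 + 2, so a_0 = 2.
  89 = 44*2 + 1, so a_1 = 44.
  2 = 2*1 + 0, so a_2 = 2.
so x = [2; 44, 2].
Convergents (p_i = a_i*p_{i-1} + p_{i-2}, q_i = a_i*q_{i-1} + q_{i-2} with p_{-2}=0, p_{-1}=1, q_{-2}=1, q_{-1}=0), until the denominator exceeds 21:
  i=0: a_0=2, p_0 = 2*1 + 0 = 2, q_0 = 2*0 + 1 = 1.
  i=1: a_1=44, p_1 = 44*2 + 1 = 89, q_1 = 44*1 + 0 = 44.
q_1 = 44 > 21, so the last convergent with denominator <= 21 is p_0/q_0 = 2/1.
The closest fraction with denominator <= 21 is either p_0/q_0 or the intermediate fraction (k*p_0 + p_{-1})/(k*q_0 + q_{-1}) with the largest k >= 1 whose denominator stays <= 21; these approach x as k grows, and every other convergent or intermediate fraction in range is farther away.
Largest k: floor((21 - q_{-1})/q_0) = floor((21 - 0)/1) = 21 (using the seeds p_{-1} = 1, q_{-1} = 0).
That gives (21*2 + 1)/(21*1 + 0) = 43/21.
Compare the errors: |x - 2/1| = |180*1 - 2*89|/(89*1) = 2/89, and |x - 43/21| = |180*21 - 43*89|/(89*21) = 47/1869.
Cross-multiplying, 2*1869 = 3738 < 4183 = 47*89, so 2/89 is smaller: the convergent 2/1 is closer to x than 43/21.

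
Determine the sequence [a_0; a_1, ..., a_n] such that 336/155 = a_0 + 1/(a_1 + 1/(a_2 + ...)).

[2; 5, 1, 25]

Run the Euclidean algorithm on 336 and 155; the successive quotients are the partial quotients a_0, a_1, ... (each step inverts the fractional part left over by the previous one):
  336 = 2*155 + 26, so a_0 = 2.
  155 = 5*26 + 25, so a_1 = 5.
  26 = 1*25 + 1, so a_2 = 1.
  25 = 25*1 + 0, so a_3 = 25.
The remainder reaches 0 after 4 divisions, so the expansion has 4 partial quotients, read off in order.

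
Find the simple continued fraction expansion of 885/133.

Run the Euclidean algorithm on 885 and 133; the successive quotients are the partial quotients a_0, a_1, ... (each step inverts the fractional part left over by the previous one):
  885 = 6*133 + 87, so a_0 = 6.
  133 = 1*87 + 46, so a_1 = 1.
  87 = 1*46 + 41, so a_2 = 1.
  46 = 1*41 + 5, so a_3 = 1.
  41 = 8*5 + 1, so a_4 = 8.
  5 = 5*1 + 0, so a_5 = 5.
The remainder reaches 0 after 6 divisions, so the expansion has 6 partial quotients, read off in order.

[6; 1, 1, 1, 8, 5]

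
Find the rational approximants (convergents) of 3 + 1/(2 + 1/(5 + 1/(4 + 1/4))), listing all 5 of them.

3/1, 7/2, 38/11, 159/46, 674/195

Using the convergent recurrence p_i = a_i*p_{i-1} + p_{i-2}, q_i = a_i*q_{i-1} + q_{i-2} with p_{-2}=0, p_{-1}=1, q_{-2}=1, q_{-1}=0:
  i=0: a_0=3, p_0 = 3*1 + 0 = 3, q_0 = 3*0 + 1 = 1.
  i=1: a_1=2, p_1 = 2*3 + 1 = 7, q_1 = 2*1 + 0 = 2.
  i=2: a_2=5, p_2 = 5*7 + 3 = 38, q_2 = 5*2 + 1 = 11.
  i=3: a_3=4, p_3 = 4*38 + 7 = 159, q_3 = 4*11 + 2 = 46.
  i=4: a_4=4, p_4 = 4*159 + 38 = 674, q_4 = 4*46 + 11 = 195.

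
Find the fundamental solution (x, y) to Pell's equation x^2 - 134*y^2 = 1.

First expand sqrt(134) as a continued fraction. With x_i = (sqrt(134) + m_i)/d_i and (m_0, d_0) = (0, 1): a_0 = floor(sqrt(134)) = 11, since 11^2 = 121 <= 134 < 144 = 12^2.
Iterate m_{i+1} = d_i*a_i - m_i, d_{i+1} = (134 - m_{i+1}^2)/d_i, a_{i+1} = floor((a_0 + m_{i+1})/d_{i+1}):
  m_1 = 1*11 - 0 = 11, d_1 = (134 - 11^2)/1 = 13/1 = 13, a_1 = floor((11 + 11)/13) = 1.
  m_2 = 13*1 - 11 = 2, d_2 = (134 - 2^2)/13 = 130/13 = 10, a_2 = floor((11 + 2)/10) = 1.
  m_3 = 10*1 - 2 = 8, d_3 = (134 - 8^2)/10 = 70/10 = 7, a_3 = floor((11 + 8)/7) = 2.
  m_4 = 7*2 - 8 = 6, d_4 = (134 - 6^2)/7 = 98/7 = 14, a_4 = floor((11 + 6)/14) = 1.
  m_5 = 14*1 - 6 = 8, d_5 = (134 - 8^2)/14 = 70/14 = 5, a_5 = floor((11 + 8)/5) = 3.
  m_6 = 5*3 - 8 = 7, d_6 = (134 - 7^2)/5 = 85/5 = 17, a_6 = floor((11 + 7)/17) = 1.
  m_7 = 17*1 - 7 = 10, d_7 = (134 - 10^2)/17 = 34/17 = 2, a_7 = floor((11 + 10)/2) = 10.
  m_8 = 2*10 - 10 = 10, d_8 = (134 - 10^2)/2 = 34/2 = 17, a_8 = floor((11 + 10)/17) = 1.
  m_9 = 17*1 - 10 = 7, d_9 = (134 - 7^2)/17 = 85/17 = 5, a_9 = floor((11 + 7)/5) = 3.
  m_10 = 5*3 - 7 = 8, d_10 = (134 - 8^2)/5 = 70/5 = 14, a_10 = floor((11 + 8)/14) = 1.
  m_11 = 14*1 - 8 = 6, d_11 = (134 - 6^2)/14 = 98/14 = 7, a_11 = floor((11 + 6)/7) = 2.
  m_12 = 7*2 - 6 = 8, d_12 = (134 - 8^2)/7 = 70/7 = 10, a_12 = floor((11 + 8)/10) = 1.
  m_13 = 10*1 - 8 = 2, d_13 = (134 - 2^2)/10 = 130/10 = 13, a_13 = floor((11 + 2)/13) = 1.
  m_14 = 13*1 - 2 = 11, d_14 = (134 - 11^2)/13 = 13/13 = 1, a_14 = floor((11 + 11)/1) = 22.
  m_15 = 1*22 - 11 = 11, d_15 = (134 - 11^2)/1 = 13/1 = 13: (m_15, d_15) = (m_1, d_1) = (11, 13), so from here the quotients repeat a_1, ..., a_14; the period length is 14.
So sqrt(134) = [11; (1, 1, 2, 1, 3, 1, 10, 1, 3, 1, 2, 1, 1, 22)] with period length k = 14.
k is even, so the fundamental solution of x^2 - 134y^2 = 1 is (p_{k-1}, q_{k-1}) = (p_13, q_13); compute convergents through index 13.
Convergents (p_i = a_i*p_{i-1} + p_{i-2}, q_i = a_i*q_{i-1} + q_{i-2} with p_{-2}=0, p_{-1}=1, q_{-2}=1, q_{-1}=0):
  i=0: a_0=11, p_0 = 11*1 + 0 = 11, q_0 = 11*0 + 1 = 1.
  i=1: a_1=1, p_1 = 1*11 + 1 = 12, q_1 = 1*1 + 0 = 1.
  i=2: a_2=1, p_2 = 1*12 + 11 = 23, q_2 = 1*1 + 1 = 2.
  i=3: a_3=2, p_3 = 2*23 + 12 = 58, q_3 = 2*2 + 1 = 5.
  i=4: a_4=1, p_4 = 1*58 + 23 = 81, q_4 = 1*5 + 2 = 7.
  i=5: a_5=3, p_5 = 3*81 + 58 = 301, q_5 = 3*7 + 5 = 26.
  i=6: a_6=1, p_6 = 1*301 + 81 = 382, q_6 = 1*26 + 7 = 33.
  i=7: a_7=10, p_7 = 10*382 + 301 = 4121, q_7 = 10*33 + 26 = 356.
  i=8: a_8=1, p_8 = 1*4121 + 382 = 4503, q_8 = 1*356 + 33 = 389.
  i=9: a_9=3, p_9 = 3*4503 + 4121 = 17630, q_9 = 3*389 + 356 = 1523.
  i=10: a_10=1, p_10 = 1*17630 + 4503 = 22133, q_10 = 1*1523 + 389 = 1912.
  i=11: a_11=2, p_11 = 2*22133 + 17630 = 61896, q_11 = 2*1912 + 1523 = 5347.
  i=12: a_12=1, p_12 = 1*61896 + 22133 = 84029, q_12 = 1*5347 + 1912 = 7259.
  i=13: a_13=1, p_13 = 1*84029 + 61896 = 145925, q_13 = 1*7259 + 5347 = 12606.
Check: 145925^2 - 134*12606^2 = 21294105625 - 21294105624 = 1, so (x, y) = (145925, 12606) solves the equation, and by the theorem it is the least positive solution.

(x, y) = (145925, 12606)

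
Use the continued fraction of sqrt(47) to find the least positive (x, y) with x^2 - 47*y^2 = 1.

(x, y) = (48, 7)

First expand sqrt(47) as a continued fraction. With x_i = (sqrt(47) + m_i)/d_i and (m_0, d_0) = (0, 1): a_0 = floor(sqrt(47)) = 6, since 6^2 = 36 <= 47 < 49 = 7^2.
Iterate m_{i+1} = d_i*a_i - m_i, d_{i+1} = (47 - m_{i+1}^2)/d_i, a_{i+1} = floor((a_0 + m_{i+1})/d_{i+1}):
  m_1 = 1*6 - 0 = 6, d_1 = (47 - 6^2)/1 = 11/1 = 11, a_1 = floor((6 + 6)/11) = 1.
  m_2 = 11*1 - 6 = 5, d_2 = (47 - 5^2)/11 = 22/11 = 2, a_2 = floor((6 + 5)/2) = 5.
  m_3 = 2*5 - 5 = 5, d_3 = (47 - 5^2)/2 = 22/2 = 11, a_3 = floor((6 + 5)/11) = 1.
  m_4 = 11*1 - 5 = 6, d_4 = (47 - 6^2)/11 = 11/11 = 1, a_4 = floor((6 + 6)/1) = 12.
  m_5 = 1*12 - 6 = 6, d_5 = (47 - 6^2)/1 = 11/1 = 11: (m_5, d_5) = (m_1, d_1) = (6, 11), so from here the quotients repeat a_1, ..., a_4; the period length is 4.
So sqrt(47) = [6; (1, 5, 1, 12)] with period length k = 4.
k is even, so the fundamental solution of x^2 - 47y^2 = 1 is (p_{k-1}, q_{k-1}) = (p_3, q_3); compute convergents through index 3.
Convergents (p_i = a_i*p_{i-1} + p_{i-2}, q_i = a_i*q_{i-1} + q_{i-2} with p_{-2}=0, p_{-1}=1, q_{-2}=1, q_{-1}=0):
  i=0: a_0=6, p_0 = 6*1 + 0 = 6, q_0 = 6*0 + 1 = 1.
  i=1: a_1=1, p_1 = 1*6 + 1 = 7, q_1 = 1*1 + 0 = 1.
  i=2: a_2=5, p_2 = 5*7 + 6 = 41, q_2 = 5*1 + 1 = 6.
  i=3: a_3=1, p_3 = 1*41 + 7 = 48, q_3 = 1*6 + 1 = 7.
Check: 48^2 - 47*7^2 = 2304 - 2303 = 1, so (x, y) = (48, 7) solves the equation, and by the theorem it is the least positive solution.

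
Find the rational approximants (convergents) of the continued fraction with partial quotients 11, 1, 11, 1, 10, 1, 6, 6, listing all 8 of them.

11/1, 12/1, 143/12, 155/13, 1693/142, 1848/155, 12781/1072, 78534/6587

Using the convergent recurrence p_i = a_i*p_{i-1} + p_{i-2}, q_i = a_i*q_{i-1} + q_{i-2} with p_{-2}=0, p_{-1}=1, q_{-2}=1, q_{-1}=0:
  i=0: a_0=11, p_0 = 11*1 + 0 = 11, q_0 = 11*0 + 1 = 1.
  i=1: a_1=1, p_1 = 1*11 + 1 = 12, q_1 = 1*1 + 0 = 1.
  i=2: a_2=11, p_2 = 11*12 + 11 = 143, q_2 = 11*1 + 1 = 12.
  i=3: a_3=1, p_3 = 1*143 + 12 = 155, q_3 = 1*12 + 1 = 13.
  i=4: a_4=10, p_4 = 10*155 + 143 = 1693, q_4 = 10*13 + 12 = 142.
  i=5: a_5=1, p_5 = 1*1693 + 155 = 1848, q_5 = 1*142 + 13 = 155.
  i=6: a_6=6, p_6 = 6*1848 + 1693 = 12781, q_6 = 6*155 + 142 = 1072.
  i=7: a_7=6, p_7 = 6*12781 + 1848 = 78534, q_7 = 6*1072 + 155 = 6587.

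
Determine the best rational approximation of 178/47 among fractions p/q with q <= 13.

34/9

Expand x = 178/47 as a continued fraction with the Euclidean algorithm:
  178 = 3*47 + 37, so a_0 = 3.
  47 = 1*37 + 10, so a_1 = 1.
  37 = 3*10 + 7, so a_2 = 3.
  10 = 1*7 + 3, so a_3 = 1.
  7 = 2*3 + 1, so a_4 = 2.
  3 = 3*1 + 0, so a_5 = 3.
so x = [3; 1, 3, 1, 2, 3].
Convergents (p_i = a_i*p_{i-1} + p_{i-2}, q_i = a_i*q_{i-1} + q_{i-2} with p_{-2}=0, p_{-1}=1, q_{-2}=1, q_{-1}=0), until the denominator exceeds 13:
  i=0: a_0=3, p_0 = 3*1 + 0 = 3, q_0 = 3*0 + 1 = 1.
  i=1: a_1=1, p_1 = 1*3 + 1 = 4, q_1 = 1*1 + 0 = 1.
  i=2: a_2=3, p_2 = 3*4 + 3 = 15, q_2 = 3*1 + 1 = 4.
  i=3: a_3=1, p_3 = 1*15 + 4 = 19, q_3 = 1*4 + 1 = 5.
  i=4: a_4=2, p_4 = 2*19 + 15 = 53, q_4 = 2*5 + 4 = 14.
q_4 = 14 > 13, so the last convergent with denominator <= 13 is p_3/q_3 = 19/5.
The closest fraction with denominator <= 13 is either p_3/q_3 or the intermediate fraction (k*p_3 + p_2)/(k*q_3 + q_2) with the largest k >= 1 whose denominator stays <= 13; these approach x as k grows, and every other convergent or intermediate fraction in range is farther away.
Largest k: floor((13 - q_2)/q_3) = floor((13 - 4)/5) = 1.
That gives (1*19 + 15)/(1*5 + 4) = 34/9.
Compare the errors: |x - 19/5| = |178*5 - 19*47|/(47*5) = 3/235, and |x - 34/9| = |178*9 - 34*47|/(47*9) = 4/423.
Cross-multiplying, 4*235 = 940 < 1269 = 3*423, so 4/423 is smaller: the intermediate fraction 34/9 is closer to x than 19/5.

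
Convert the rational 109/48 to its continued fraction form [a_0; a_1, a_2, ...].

[2; 3, 1, 2, 4]

Run the Euclidean algorithm on 109 and 48; the successive quotients are the partial quotients a_0, a_1, ... (each step inverts the fractional part left over by the previous one):
  109 = 2*48 + 13, so a_0 = 2.
  48 = 3*13 + 9, so a_1 = 3.
  13 = 1*9 + 4, so a_2 = 1.
  9 = 2*4 + 1, so a_3 = 2.
  4 = 4*1 + 0, so a_4 = 4.
The remainder reaches 0 after 5 divisions, so the expansion has 5 partial quotients, read off in order.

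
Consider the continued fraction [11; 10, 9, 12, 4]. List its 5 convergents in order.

Using the convergent recurrence p_i = a_i*p_{i-1} + p_{i-2}, q_i = a_i*q_{i-1} + q_{i-2} with p_{-2}=0, p_{-1}=1, q_{-2}=1, q_{-1}=0:
  i=0: a_0=11, p_0 = 11*1 + 0 = 11, q_0 = 11*0 + 1 = 1.
  i=1: a_1=10, p_1 = 10*11 + 1 = 111, q_1 = 10*1 + 0 = 10.
  i=2: a_2=9, p_2 = 9*111 + 11 = 1010, q_2 = 9*10 + 1 = 91.
  i=3: a_3=12, p_3 = 12*1010 + 111 = 12231, q_3 = 12*91 + 10 = 1102.
  i=4: a_4=4, p_4 = 4*12231 + 1010 = 49934, q_4 = 4*1102 + 91 = 4499.

11/1, 111/10, 1010/91, 12231/1102, 49934/4499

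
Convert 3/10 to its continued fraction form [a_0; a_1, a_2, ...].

Run the Euclidean algorithm on 3 and 10; the successive quotients are the partial quotients a_0, a_1, ... (each step inverts the fractional part left over by the previous one):
  3 = 0*10 + 3, so a_0 = 0.
  10 = 3*3 + 1, so a_1 = 3.
  3 = 3*1 + 0, so a_2 = 3.
The remainder reaches 0 after 3 divisions, so the expansion has 3 partial quotients, read off in order.

[0; 3, 3]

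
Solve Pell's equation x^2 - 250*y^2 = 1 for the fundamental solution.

(x, y) = (39480499, 2496966)

First expand sqrt(250) as a continued fraction. With x_i = (sqrt(250) + m_i)/d_i and (m_0, d_0) = (0, 1): a_0 = floor(sqrt(250)) = 15, since 15^2 = 225 <= 250 < 256 = 16^2.
Iterate m_{i+1} = d_i*a_i - m_i, d_{i+1} = (250 - m_{i+1}^2)/d_i, a_{i+1} = floor((a_0 + m_{i+1})/d_{i+1}):
  m_1 = 1*15 - 0 = 15, d_1 = (250 - 15^2)/1 = 25/1 = 25, a_1 = floor((15 + 15)/25) = 1.
  m_2 = 25*1 - 15 = 10, d_2 = (250 - 10^2)/25 = 150/25 = 6, a_2 = floor((15 + 10)/6) = 4.
  m_3 = 6*4 - 10 = 14, d_3 = (250 - 14^2)/6 = 54/6 = 9, a_3 = floor((15 + 14)/9) = 3.
  m_4 = 9*3 - 14 = 13, d_4 = (250 - 13^2)/9 = 81/9 = 9, a_4 = floor((15 + 13)/9) = 3.
  m_5 = 9*3 - 13 = 14, d_5 = (250 - 14^2)/9 = 54/9 = 6, a_5 = floor((15 + 14)/6) = 4.
  m_6 = 6*4 - 14 = 10, d_6 = (250 - 10^2)/6 = 150/6 = 25, a_6 = floor((15 + 10)/25) = 1.
  m_7 = 25*1 - 10 = 15, d_7 = (250 - 15^2)/25 = 25/25 = 1, a_7 = floor((15 + 15)/1) = 30.
  m_8 = 1*30 - 15 = 15, d_8 = (250 - 15^2)/1 = 25/1 = 25: (m_8, d_8) = (m_1, d_1) = (15, 25), so from here the quotients repeat a_1, ..., a_7; the period length is 7.
So sqrt(250) = [15; (1, 4, 3, 3, 4, 1, 30)] with period length k = 7.
k is odd, so (p_{k-1}, q_{k-1}) only solves x^2 - 250y^2 = -1 and the fundamental solution of x^2 - 250y^2 = 1 is (p_{2k-1}, q_{2k-1}) = (p_13, q_13); compute convergents through index 13, running through the period twice.
Convergents (p_i = a_i*p_{i-1} + p_{i-2}, q_i = a_i*q_{i-1} + q_{i-2} with p_{-2}=0, p_{-1}=1, q_{-2}=1, q_{-1}=0):
  i=0: a_0=15, p_0 = 15*1 + 0 = 15, q_0 = 15*0 + 1 = 1.
  i=1: a_1=1, p_1 = 1*15 + 1 = 16, q_1 = 1*1 + 0 = 1.
  i=2: a_2=4, p_2 = 4*16 + 15 = 79, q_2 = 4*1 + 1 = 5.
  i=3: a_3=3, p_3 = 3*79 + 16 = 253, q_3 = 3*5 + 1 = 16.
  i=4: a_4=3, p_4 = 3*253 + 79 = 838, q_4 = 3*16 + 5 = 53.
  i=5: a_5=4, p_5 = 4*838 + 253 = 3605, q_5 = 4*53 + 16 = 228.
  i=6: a_6=1, p_6 = 1*3605 + 838 = 4443, q_6 = 1*228 + 53 = 281.
  i=7: a_7=30, p_7 = 30*4443 + 3605 = 136895, q_7 = 30*281 + 228 = 8658.
  i=8: a_8=1, p_8 = 1*136895 + 4443 = 141338, q_8 = 1*8658 + 281 = 8939.
  i=9: a_9=4, p_9 = 4*141338 + 136895 = 702247, q_9 = 4*8939 + 8658 = 44414.
  i=10: a_10=3, p_10 = 3*702247 + 141338 = 2248079, q_10 = 3*44414 + 8939 = 142181.
  i=11: a_11=3, p_11 = 3*2248079 + 702247 = 7446484, q_11 = 3*142181 + 44414 = 470957.
  i=12: a_12=4, p_12 = 4*7446484 + 2248079 = 32034015, q_12 = 4*470957 + 142181 = 2026009.
  i=13: a_13=1, p_13 = 1*32034015 + 7446484 = 39480499, q_13 = 1*2026009 + 470957 = 2496966.
Indeed p_6^2 - 250*q_6^2 = 19740249 - 19740250 = -1, not +1.
Check: 39480499^2 - 250*2496966^2 = 1558709801289001 - 1558709801289000 = 1, so (x, y) = (39480499, 2496966) solves the equation, and by the theorem it is the least positive solution.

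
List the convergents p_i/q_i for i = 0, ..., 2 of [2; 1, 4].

Using the convergent recurrence p_i = a_i*p_{i-1} + p_{i-2}, q_i = a_i*q_{i-1} + q_{i-2} with p_{-2}=0, p_{-1}=1, q_{-2}=1, q_{-1}=0:
  i=0: a_0=2, p_0 = 2*1 + 0 = 2, q_0 = 2*0 + 1 = 1.
  i=1: a_1=1, p_1 = 1*2 + 1 = 3, q_1 = 1*1 + 0 = 1.
  i=2: a_2=4, p_2 = 4*3 + 2 = 14, q_2 = 4*1 + 1 = 5.

2/1, 3/1, 14/5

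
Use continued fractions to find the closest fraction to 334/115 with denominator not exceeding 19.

29/10

Expand x = 334/115 as a continued fraction with the Euclidean algorithm:
  334 = 2*115 + 104, so a_0 = 2.
  115 = 1*104 + 11, so a_1 = 1.
  104 = 9*11 + 5, so a_2 = 9.
  11 = 2*5 + 1, so a_3 = 2.
  5 = 5*1 + 0, so a_4 = 5.
so x = [2; 1, 9, 2, 5].
Convergents (p_i = a_i*p_{i-1} + p_{i-2}, q_i = a_i*q_{i-1} + q_{i-2} with p_{-2}=0, p_{-1}=1, q_{-2}=1, q_{-1}=0), until the denominator exceeds 19:
  i=0: a_0=2, p_0 = 2*1 + 0 = 2, q_0 = 2*0 + 1 = 1.
  i=1: a_1=1, p_1 = 1*2 + 1 = 3, q_1 = 1*1 + 0 = 1.
  i=2: a_2=9, p_2 = 9*3 + 2 = 29, q_2 = 9*1 + 1 = 10.
  i=3: a_3=2, p_3 = 2*29 + 3 = 61, q_3 = 2*10 + 1 = 21.
q_3 = 21 > 19, so the last convergent with denominator <= 19 is p_2/q_2 = 29/10.
The closest fraction with denominator <= 19 is either p_2/q_2 or the intermediate fraction (k*p_2 + p_1)/(k*q_2 + q_1) with the largest k >= 1 whose denominator stays <= 19; these approach x as k grows, and every other convergent or intermediate fraction in range is farther away.
Largest k: floor((19 - q_1)/q_2) = floor((19 - 1)/10) = 1.
That gives (1*29 + 3)/(1*10 + 1) = 32/11.
Compare the errors: |x - 29/10| = |334*10 - 29*115|/(115*10) = 5/1150, and |x - 32/11| = |334*11 - 32*115|/(115*11) = 6/1265.
Cross-multiplying, 5*1265 = 6325 < 6900 = 6*1150, so 5/1150 is smaller: the convergent 29/10 is closer to x than 32/11.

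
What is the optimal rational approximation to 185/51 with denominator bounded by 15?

Expand x = 185/51 as a continued fraction with the Euclidean algorithm:
  185 = 3*51 + 32, so a_0 = 3.
  51 = 1*32 + 19, so a_1 = 1.
  32 = 1*19 + 13, so a_2 = 1.
  19 = 1*13 + 6, so a_3 = 1.
  13 = 2*6 + 1, so a_4 = 2.
  6 = 6*1 + 0, so a_5 = 6.
so x = [3; 1, 1, 1, 2, 6].
Convergents (p_i = a_i*p_{i-1} + p_{i-2}, q_i = a_i*q_{i-1} + q_{i-2} with p_{-2}=0, p_{-1}=1, q_{-2}=1, q_{-1}=0), until the denominator exceeds 15:
  i=0: a_0=3, p_0 = 3*1 + 0 = 3, q_0 = 3*0 + 1 = 1.
  i=1: a_1=1, p_1 = 1*3 + 1 = 4, q_1 = 1*1 + 0 = 1.
  i=2: a_2=1, p_2 = 1*4 + 3 = 7, q_2 = 1*1 + 1 = 2.
  i=3: a_3=1, p_3 = 1*7 + 4 = 11, q_3 = 1*2 + 1 = 3.
  i=4: a_4=2, p_4 = 2*11 + 7 = 29, q_4 = 2*3 + 2 = 8.
  i=5: a_5=6, p_5 = 6*29 + 11 = 185, q_5 = 6*8 + 3 = 51.
q_5 = 51 > 15, so the last convergent with denominator <= 15 is p_4/q_4 = 29/8.
The closest fraction with denominator <= 15 is either p_4/q_4 or the intermediate fraction (k*p_4 + p_3)/(k*q_4 + q_3) with the largest k >= 1 whose denominator stays <= 15; these approach x as k grows, and every other convergent or intermediate fraction in range is farther away.
Largest k: floor((15 - q_3)/q_4) = floor((15 - 3)/8) = 1.
That gives (1*29 + 11)/(1*8 + 3) = 40/11.
Compare the errors: |x - 29/8| = |185*8 - 29*51|/(51*8) = 1/408, and |x - 40/11| = |185*11 - 40*51|/(51*11) = 5/561.
Cross-multiplying, 1*561 = 561 < 2040 = 5*408, so 1/408 is smaller: the convergent 29/8 is closer to x than 40/11.

29/8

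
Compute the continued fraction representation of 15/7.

Run the Euclidean algorithm on 15 and 7; the successive quotients are the partial quotients a_0, a_1, ... (each step inverts the fractional part left over by the previous one):
  15 = 2*7 + 1, so a_0 = 2.
  7 = 7*1 + 0, so a_1 = 7.
The remainder reaches 0 after 2 divisions, so the expansion has 2 partial quotients, read off in order.

[2; 7]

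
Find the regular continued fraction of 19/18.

Run the Euclidean algorithm on 19 and 18; the successive quotients are the partial quotients a_0, a_1, ... (each step inverts the fractional part left over by the previous one):
  19 = 1*18 + 1, so a_0 = 1.
  18 = 18*1 + 0, so a_1 = 18.
The remainder reaches 0 after 2 divisions, so the expansion has 2 partial quotients, read off in order.

[1; 18]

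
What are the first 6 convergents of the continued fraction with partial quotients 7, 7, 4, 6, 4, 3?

Using the convergent recurrence p_i = a_i*p_{i-1} + p_{i-2}, q_i = a_i*q_{i-1} + q_{i-2} with p_{-2}=0, p_{-1}=1, q_{-2}=1, q_{-1}=0:
  i=0: a_0=7, p_0 = 7*1 + 0 = 7, q_0 = 7*0 + 1 = 1.
  i=1: a_1=7, p_1 = 7*7 + 1 = 50, q_1 = 7*1 + 0 = 7.
  i=2: a_2=4, p_2 = 4*50 + 7 = 207, q_2 = 4*7 + 1 = 29.
  i=3: a_3=6, p_3 = 6*207 + 50 = 1292, q_3 = 6*29 + 7 = 181.
  i=4: a_4=4, p_4 = 4*1292 + 207 = 5375, q_4 = 4*181 + 29 = 753.
  i=5: a_5=3, p_5 = 3*5375 + 1292 = 17417, q_5 = 3*753 + 181 = 2440.

7/1, 50/7, 207/29, 1292/181, 5375/753, 17417/2440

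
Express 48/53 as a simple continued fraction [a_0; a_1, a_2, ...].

Run the Euclidean algorithm on 48 and 53; the successive quotients are the partial quotients a_0, a_1, ... (each step inverts the fractional part left over by the previous one):
  48 = 0*53 + 48, so a_0 = 0.
  53 = 1*48 + 5, so a_1 = 1.
  48 = 9*5 + 3, so a_2 = 9.
  5 = 1*3 + 2, so a_3 = 1.
  3 = 1*2 + 1, so a_4 = 1.
  2 = 2*1 + 0, so a_5 = 2.
The remainder reaches 0 after 6 divisions, so the expansion has 6 partial quotients, read off in order.

[0; 1, 9, 1, 1, 2]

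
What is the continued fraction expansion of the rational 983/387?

Run the Euclidean algorithm on 983 and 387; the successive quotients are the partial quotients a_0, a_1, ... (each step inverts the fractional part left over by the previous one):
  983 = 2*387 + 209, so a_0 = 2.
  387 = 1*209 + 178, so a_1 = 1.
  209 = 1*178 + 31, so a_2 = 1.
  178 = 5*31 + 23, so a_3 = 5.
  31 = 1*23 + 8, so a_4 = 1.
  23 = 2*8 + 7, so a_5 = 2.
  8 = 1*7 + 1, so a_6 = 1.
  7 = 7*1 + 0, so a_7 = 7.
The remainder reaches 0 after 8 divisions, so the expansion has 8 partial quotients, read off in order.

[2; 1, 1, 5, 1, 2, 1, 7]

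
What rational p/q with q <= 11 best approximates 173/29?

Expand x = 173/29 as a continued fraction with the Euclidean algorithm:
  173 = 5*29 + 28, so a_0 = 5.
  29 = 1*28 + 1, so a_1 = 1.
  28 = 28*1 + 0, so a_2 = 28.
so x = [5; 1, 28].
Convergents (p_i = a_i*p_{i-1} + p_{i-2}, q_i = a_i*q_{i-1} + q_{i-2} with p_{-2}=0, p_{-1}=1, q_{-2}=1, q_{-1}=0), until the denominator exceeds 11:
  i=0: a_0=5, p_0 = 5*1 + 0 = 5, q_0 = 5*0 + 1 = 1.
  i=1: a_1=1, p_1 = 1*5 + 1 = 6, q_1 = 1*1 + 0 = 1.
  i=2: a_2=28, p_2 = 28*6 + 5 = 173, q_2 = 28*1 + 1 = 29.
q_2 = 29 > 11, so the last convergent with denominator <= 11 is p_1/q_1 = 6/1.
The closest fraction with denominator <= 11 is either p_1/q_1 or the intermediate fraction (k*p_1 + p_0)/(k*q_1 + q_0) with the largest k >= 1 whose denominator stays <= 11; these approach x as k grows, and every other convergent or intermediate fraction in range is farther away.
Largest k: floor((11 - q_0)/q_1) = floor((11 - 1)/1) = 10.
That gives (10*6 + 5)/(10*1 + 1) = 65/11.
Compare the errors: |x - 6/1| = |173*1 - 6*29|/(29*1) = 1/29, and |x - 65/11| = |173*11 - 65*29|/(29*11) = 18/319.
Cross-multiplying, 1*319 = 319 < 522 = 18*29, so 1/29 is smaller: the convergent 6/1 is closer to x than 65/11.

6/1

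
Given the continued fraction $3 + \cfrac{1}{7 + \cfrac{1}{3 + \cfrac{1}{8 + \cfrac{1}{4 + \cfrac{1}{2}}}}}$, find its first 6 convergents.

3/1, 22/7, 69/22, 574/183, 2365/754, 5304/1691

Using the convergent recurrence p_i = a_i*p_{i-1} + p_{i-2}, q_i = a_i*q_{i-1} + q_{i-2} with p_{-2}=0, p_{-1}=1, q_{-2}=1, q_{-1}=0:
  i=0: a_0=3, p_0 = 3*1 + 0 = 3, q_0 = 3*0 + 1 = 1.
  i=1: a_1=7, p_1 = 7*3 + 1 = 22, q_1 = 7*1 + 0 = 7.
  i=2: a_2=3, p_2 = 3*22 + 3 = 69, q_2 = 3*7 + 1 = 22.
  i=3: a_3=8, p_3 = 8*69 + 22 = 574, q_3 = 8*22 + 7 = 183.
  i=4: a_4=4, p_4 = 4*574 + 69 = 2365, q_4 = 4*183 + 22 = 754.
  i=5: a_5=2, p_5 = 2*2365 + 574 = 5304, q_5 = 2*754 + 183 = 1691.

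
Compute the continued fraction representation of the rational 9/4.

[2; 4]

Run the Euclidean algorithm on 9 and 4; the successive quotients are the partial quotients a_0, a_1, ... (each step inverts the fractional part left over by the previous one):
  9 = 2*4 + 1, so a_0 = 2.
  4 = 4*1 + 0, so a_1 = 4.
The remainder reaches 0 after 2 divisions, so the expansion has 2 partial quotients, read off in order.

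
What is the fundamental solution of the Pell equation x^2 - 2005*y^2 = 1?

First expand sqrt(2005) as a continued fraction. With x_i = (sqrt(2005) + m_i)/d_i and (m_0, d_0) = (0, 1): a_0 = floor(sqrt(2005)) = 44, since 44^2 = 1936 <= 2005 < 2025 = 45^2.
Iterate m_{i+1} = d_i*a_i - m_i, d_{i+1} = (2005 - m_{i+1}^2)/d_i, a_{i+1} = floor((a_0 + m_{i+1})/d_{i+1}):
  m_1 = 1*44 - 0 = 44, d_1 = (2005 - 44^2)/1 = 69/1 = 69, a_1 = floor((44 + 44)/69) = 1.
  m_2 = 69*1 - 44 = 25, d_2 = (2005 - 25^2)/69 = 1380/69 = 20, a_2 = floor((44 + 25)/20) = 3.
  m_3 = 20*3 - 25 = 35, d_3 = (2005 - 35^2)/20 = 780/20 = 39, a_3 = floor((44 + 35)/39) = 2.
  m_4 = 39*2 - 35 = 43, d_4 = (2005 - 43^2)/39 = 156/39 = 4, a_4 = floor((44 + 43)/4) = 21.
  m_5 = 4*21 - 43 = 41, d_5 = (2005 - 41^2)/4 = 324/4 = 81, a_5 = floor((44 + 41)/81) = 1.
  m_6 = 81*1 - 41 = 40, d_6 = (2005 - 40^2)/81 = 405/81 = 5, a_6 = floor((44 + 40)/5) = 16.
  m_7 = 5*16 - 40 = 40, d_7 = (2005 - 40^2)/5 = 405/5 = 81, a_7 = floor((44 + 40)/81) = 1.
  m_8 = 81*1 - 40 = 41, d_8 = (2005 - 41^2)/81 = 324/81 = 4, a_8 = floor((44 + 41)/4) = 21.
  m_9 = 4*21 - 41 = 43, d_9 = (2005 - 43^2)/4 = 156/4 = 39, a_9 = floor((44 + 43)/39) = 2.
  m_10 = 39*2 - 43 = 35, d_10 = (2005 - 35^2)/39 = 780/39 = 20, a_10 = floor((44 + 35)/20) = 3.
  m_11 = 20*3 - 35 = 25, d_11 = (2005 - 25^2)/20 = 1380/20 = 69, a_11 = floor((44 + 25)/69) = 1.
  m_12 = 69*1 - 25 = 44, d_12 = (2005 - 44^2)/69 = 69/69 = 1, a_12 = floor((44 + 44)/1) = 88.
  m_13 = 1*88 - 44 = 44, d_13 = (2005 - 44^2)/1 = 69/1 = 69: (m_13, d_13) = (m_1, d_1) = (44, 69), so from here the quotients repeat a_1, ..., a_12; the period length is 12.
So sqrt(2005) = [44; (1, 3, 2, 21, 1, 16, 1, 21, 2, 3, 1, 88)] with period length k = 12.
k is even, so the fundamental solution of x^2 - 2005y^2 = 1 is (p_{k-1}, q_{k-1}) = (p_11, q_11); compute convergents through index 11.
Convergents (p_i = a_i*p_{i-1} + p_{i-2}, q_i = a_i*q_{i-1} + q_{i-2} with p_{-2}=0, p_{-1}=1, q_{-2}=1, q_{-1}=0):
  i=0: a_0=44, p_0 = 44*1 + 0 = 44, q_0 = 44*0 + 1 = 1.
  i=1: a_1=1, p_1 = 1*44 + 1 = 45, q_1 = 1*1 + 0 = 1.
  i=2: a_2=3, p_2 = 3*45 + 44 = 179, q_2 = 3*1 + 1 = 4.
  i=3: a_3=2, p_3 = 2*179 + 45 = 403, q_3 = 2*4 + 1 = 9.
  i=4: a_4=21, p_4 = 21*403 + 179 = 8642, q_4 = 21*9 + 4 = 193.
  i=5: a_5=1, p_5 = 1*8642 + 403 = 9045, q_5 = 1*193 + 9 = 202.
  i=6: a_6=16, p_6 = 16*9045 + 8642 = 153362, q_6 = 16*202 + 193 = 3425.
  i=7: a_7=1, p_7 = 1*153362 + 9045 = 162407, q_7 = 1*3425 + 202 = 3627.
  i=8: a_8=21, p_8 = 21*162407 + 153362 = 3563909, q_8 = 21*3627 + 3425 = 79592.
  i=9: a_9=2, p_9 = 2*3563909 + 162407 = 7290225, q_9 = 2*79592 + 3627 = 162811.
  i=10: a_10=3, p_10 = 3*7290225 + 3563909 = 25434584, q_10 = 3*162811 + 79592 = 568025.
  i=11: a_11=1, p_11 = 1*25434584 + 7290225 = 32724809, q_11 = 1*568025 + 162811 = 730836.
Check: 32724809^2 - 2005*730836^2 = 1070913124086481 - 1070913124086480 = 1, so (x, y) = (32724809, 730836) solves the equation, and by the theorem it is the least positive solution.

(x, y) = (32724809, 730836)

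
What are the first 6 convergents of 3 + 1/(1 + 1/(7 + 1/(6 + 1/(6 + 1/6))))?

Using the convergent recurrence p_i = a_i*p_{i-1} + p_{i-2}, q_i = a_i*q_{i-1} + q_{i-2} with p_{-2}=0, p_{-1}=1, q_{-2}=1, q_{-1}=0:
  i=0: a_0=3, p_0 = 3*1 + 0 = 3, q_0 = 3*0 + 1 = 1.
  i=1: a_1=1, p_1 = 1*3 + 1 = 4, q_1 = 1*1 + 0 = 1.
  i=2: a_2=7, p_2 = 7*4 + 3 = 31, q_2 = 7*1 + 1 = 8.
  i=3: a_3=6, p_3 = 6*31 + 4 = 190, q_3 = 6*8 + 1 = 49.
  i=4: a_4=6, p_4 = 6*190 + 31 = 1171, q_4 = 6*49 + 8 = 302.
  i=5: a_5=6, p_5 = 6*1171 + 190 = 7216, q_5 = 6*302 + 49 = 1861.

3/1, 4/1, 31/8, 190/49, 1171/302, 7216/1861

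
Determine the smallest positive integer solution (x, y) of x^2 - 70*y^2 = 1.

First expand sqrt(70) as a continued fraction. With x_i = (sqrt(70) + m_i)/d_i and (m_0, d_0) = (0, 1): a_0 = floor(sqrt(70)) = 8, since 8^2 = 64 <= 70 < 81 = 9^2.
Iterate m_{i+1} = d_i*a_i - m_i, d_{i+1} = (70 - m_{i+1}^2)/d_i, a_{i+1} = floor((a_0 + m_{i+1})/d_{i+1}):
  m_1 = 1*8 - 0 = 8, d_1 = (70 - 8^2)/1 = 6/1 = 6, a_1 = floor((8 + 8)/6) = 2.
  m_2 = 6*2 - 8 = 4, d_2 = (70 - 4^2)/6 = 54/6 = 9, a_2 = floor((8 + 4)/9) = 1.
  m_3 = 9*1 - 4 = 5, d_3 = (70 - 5^2)/9 = 45/9 = 5, a_3 = floor((8 + 5)/5) = 2.
  m_4 = 5*2 - 5 = 5, d_4 = (70 - 5^2)/5 = 45/5 = 9, a_4 = floor((8 + 5)/9) = 1.
  m_5 = 9*1 - 5 = 4, d_5 = (70 - 4^2)/9 = 54/9 = 6, a_5 = floor((8 + 4)/6) = 2.
  m_6 = 6*2 - 4 = 8, d_6 = (70 - 8^2)/6 = 6/6 = 1, a_6 = floor((8 + 8)/1) = 16.
  m_7 = 1*16 - 8 = 8, d_7 = (70 - 8^2)/1 = 6/1 = 6: (m_7, d_7) = (m_1, d_1) = (8, 6), so from here the quotients repeat a_1, ..., a_6; the period length is 6.
So sqrt(70) = [8; (2, 1, 2, 1, 2, 16)] with period length k = 6.
k is even, so the fundamental solution of x^2 - 70y^2 = 1 is (p_{k-1}, q_{k-1}) = (p_5, q_5); compute convergents through index 5.
Convergents (p_i = a_i*p_{i-1} + p_{i-2}, q_i = a_i*q_{i-1} + q_{i-2} with p_{-2}=0, p_{-1}=1, q_{-2}=1, q_{-1}=0):
  i=0: a_0=8, p_0 = 8*1 + 0 = 8, q_0 = 8*0 + 1 = 1.
  i=1: a_1=2, p_1 = 2*8 + 1 = 17, q_1 = 2*1 + 0 = 2.
  i=2: a_2=1, p_2 = 1*17 + 8 = 25, q_2 = 1*2 + 1 = 3.
  i=3: a_3=2, p_3 = 2*25 + 17 = 67, q_3 = 2*3 + 2 = 8.
  i=4: a_4=1, p_4 = 1*67 + 25 = 92, q_4 = 1*8 + 3 = 11.
  i=5: a_5=2, p_5 = 2*92 + 67 = 251, q_5 = 2*11 + 8 = 30.
Check: 251^2 - 70*30^2 = 63001 - 63000 = 1, so (x, y) = (251, 30) solves the equation, and by the theorem it is the least positive solution.

(x, y) = (251, 30)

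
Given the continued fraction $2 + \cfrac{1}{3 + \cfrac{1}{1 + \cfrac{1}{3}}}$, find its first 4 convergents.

Using the convergent recurrence p_i = a_i*p_{i-1} + p_{i-2}, q_i = a_i*q_{i-1} + q_{i-2} with p_{-2}=0, p_{-1}=1, q_{-2}=1, q_{-1}=0:
  i=0: a_0=2, p_0 = 2*1 + 0 = 2, q_0 = 2*0 + 1 = 1.
  i=1: a_1=3, p_1 = 3*2 + 1 = 7, q_1 = 3*1 + 0 = 3.
  i=2: a_2=1, p_2 = 1*7 + 2 = 9, q_2 = 1*3 + 1 = 4.
  i=3: a_3=3, p_3 = 3*9 + 7 = 34, q_3 = 3*4 + 3 = 15.

2/1, 7/3, 9/4, 34/15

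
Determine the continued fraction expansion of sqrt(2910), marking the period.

[53; (1, 16, 1, 106)]

Write x_i = (sqrt(2910) + m_i)/d_i with (m_0, d_0) = (0, 1). a_0 = floor(sqrt(2910)) = 53, since 53^2 = 2809 <= 2910 < 2916 = 54^2.
Iterate m_{i+1} = d_i*a_i - m_i, d_{i+1} = (2910 - m_{i+1}^2)/d_i, a_{i+1} = floor((a_0 + m_{i+1})/d_{i+1}):
  m_1 = 1*53 - 0 = 53, d_1 = (2910 - 53^2)/1 = 101/1 = 101, a_1 = floor((53 + 53)/101) = 1.
  m_2 = 101*1 - 53 = 48, d_2 = (2910 - 48^2)/101 = 606/101 = 6, a_2 = floor((53 + 48)/6) = 16.
  m_3 = 6*16 - 48 = 48, d_3 = (2910 - 48^2)/6 = 606/6 = 101, a_3 = floor((53 + 48)/101) = 1.
  m_4 = 101*1 - 48 = 53, d_4 = (2910 - 53^2)/101 = 101/101 = 1, a_4 = floor((53 + 53)/1) = 106.
  m_5 = 1*106 - 53 = 53, d_5 = (2910 - 53^2)/1 = 101/1 = 101: (m_5, d_5) = (m_1, d_1) = (53, 101), so from here the quotients repeat a_1, ..., a_4; the period length is 4.
Hence the expansion of sqrt(2910) is a_0 = 53 followed by the repeating block 1, 16, 1, 106 (period 4).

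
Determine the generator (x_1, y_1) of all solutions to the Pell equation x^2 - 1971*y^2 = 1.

(x, y) = (1620674, 36505)

First expand sqrt(1971) as a continued fraction. With x_i = (sqrt(1971) + m_i)/d_i and (m_0, d_0) = (0, 1): a_0 = floor(sqrt(1971)) = 44, since 44^2 = 1936 <= 1971 < 2025 = 45^2.
Iterate m_{i+1} = d_i*a_i - m_i, d_{i+1} = (1971 - m_{i+1}^2)/d_i, a_{i+1} = floor((a_0 + m_{i+1})/d_{i+1}):
  m_1 = 1*44 - 0 = 44, d_1 = (1971 - 44^2)/1 = 35/1 = 35, a_1 = floor((44 + 44)/35) = 2.
  m_2 = 35*2 - 44 = 26, d_2 = (1971 - 26^2)/35 = 1295/35 = 37, a_2 = floor((44 + 26)/37) = 1.
  m_3 = 37*1 - 26 = 11, d_3 = (1971 - 11^2)/37 = 1850/37 = 50, a_3 = floor((44 + 11)/50) = 1.
  m_4 = 50*1 - 11 = 39, d_4 = (1971 - 39^2)/50 = 450/50 = 9, a_4 = floor((44 + 39)/9) = 9.
  m_5 = 9*9 - 39 = 42, d_5 = (1971 - 42^2)/9 = 207/9 = 23, a_5 = floor((44 + 42)/23) = 3.
  m_6 = 23*3 - 42 = 27, d_6 = (1971 - 27^2)/23 = 1242/23 = 54, a_6 = floor((44 + 27)/54) = 1.
  m_7 = 54*1 - 27 = 27, d_7 = (1971 - 27^2)/54 = 1242/54 = 23, a_7 = floor((44 + 27)/23) = 3.
  m_8 = 23*3 - 27 = 42, d_8 = (1971 - 42^2)/23 = 207/23 = 9, a_8 = floor((44 + 42)/9) = 9.
  m_9 = 9*9 - 42 = 39, d_9 = (1971 - 39^2)/9 = 450/9 = 50, a_9 = floor((44 + 39)/50) = 1.
  m_10 = 50*1 - 39 = 11, d_10 = (1971 - 11^2)/50 = 1850/50 = 37, a_10 = floor((44 + 11)/37) = 1.
  m_11 = 37*1 - 11 = 26, d_11 = (1971 - 26^2)/37 = 1295/37 = 35, a_11 = floor((44 + 26)/35) = 2.
  m_12 = 35*2 - 26 = 44, d_12 = (1971 - 44^2)/35 = 35/35 = 1, a_12 = floor((44 + 44)/1) = 88.
  m_13 = 1*88 - 44 = 44, d_13 = (1971 - 44^2)/1 = 35/1 = 35: (m_13, d_13) = (m_1, d_1) = (44, 35), so from here the quotients repeat a_1, ..., a_12; the period length is 12.
So sqrt(1971) = [44; (2, 1, 1, 9, 3, 1, 3, 9, 1, 1, 2, 88)] with period length k = 12.
k is even, so the fundamental solution of x^2 - 1971y^2 = 1 is (p_{k-1}, q_{k-1}) = (p_11, q_11); compute convergents through index 11.
Convergents (p_i = a_i*p_{i-1} + p_{i-2}, q_i = a_i*q_{i-1} + q_{i-2} with p_{-2}=0, p_{-1}=1, q_{-2}=1, q_{-1}=0):
  i=0: a_0=44, p_0 = 44*1 + 0 = 44, q_0 = 44*0 + 1 = 1.
  i=1: a_1=2, p_1 = 2*44 + 1 = 89, q_1 = 2*1 + 0 = 2.
  i=2: a_2=1, p_2 = 1*89 + 44 = 133, q_2 = 1*2 + 1 = 3.
  i=3: a_3=1, p_3 = 1*133 + 89 = 222, q_3 = 1*3 + 2 = 5.
  i=4: a_4=9, p_4 = 9*222 + 133 = 2131, q_4 = 9*5 + 3 = 48.
  i=5: a_5=3, p_5 = 3*2131 + 222 = 6615, q_5 = 3*48 + 5 = 149.
  i=6: a_6=1, p_6 = 1*6615 + 2131 = 8746, q_6 = 1*149 + 48 = 197.
  i=7: a_7=3, p_7 = 3*8746 + 6615 = 32853, q_7 = 3*197 + 149 = 740.
  i=8: a_8=9, p_8 = 9*32853 + 8746 = 304423, q_8 = 9*740 + 197 = 6857.
  i=9: a_9=1, p_9 = 1*304423 + 32853 = 337276, q_9 = 1*6857 + 740 = 7597.
  i=10: a_10=1, p_10 = 1*337276 + 304423 = 641699, q_10 = 1*7597 + 6857 = 14454.
  i=11: a_11=2, p_11 = 2*641699 + 337276 = 1620674, q_11 = 2*14454 + 7597 = 36505.
Check: 1620674^2 - 1971*36505^2 = 2626584214276 - 2626584214275 = 1, so (x, y) = (1620674, 36505) solves the equation, and by the theorem it is the least positive solution.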